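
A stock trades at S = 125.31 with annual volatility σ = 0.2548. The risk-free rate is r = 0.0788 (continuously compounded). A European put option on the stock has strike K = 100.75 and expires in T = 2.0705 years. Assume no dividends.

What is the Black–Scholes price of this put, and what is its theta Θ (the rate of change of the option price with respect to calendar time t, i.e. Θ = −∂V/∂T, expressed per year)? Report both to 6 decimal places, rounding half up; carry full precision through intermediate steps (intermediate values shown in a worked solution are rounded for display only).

σ√T = 0.2548·√2.0705 = 0.366638
d₁ = (ln(S/K) + (r+σ²/2)T) / (σ√T) = (ln(125.31/100.75) + (0.0788+0.2548²/2)·2.0705) / 0.366638 = (0.218148 + 0.230367) / 0.366638 = 1.223321
d₂ = d₁ − σ√T = 1.223321 − 0.366638 = 0.856683
e^{−rT} = e^{−0.0788·2.0705} = 0.849459
N(−d₁) = 0.110604,  N(−d₂) = 0.195810
Put price V = K·e^{−rT}·N(−d₂) − S·N(−d₁) = 16.758010 − 13.859822 = 2.898188
φ(d₁) = (1/√(2π))·e^{−d₁²/2} = 0.188776
Θ = −S·φ(d₁)·σ/(2√T) + r·K·e^{−rT}·N(−d₂) = −2.094420 + 1.320531 = -0.773889

price = 2.898188
Θ = -0.773889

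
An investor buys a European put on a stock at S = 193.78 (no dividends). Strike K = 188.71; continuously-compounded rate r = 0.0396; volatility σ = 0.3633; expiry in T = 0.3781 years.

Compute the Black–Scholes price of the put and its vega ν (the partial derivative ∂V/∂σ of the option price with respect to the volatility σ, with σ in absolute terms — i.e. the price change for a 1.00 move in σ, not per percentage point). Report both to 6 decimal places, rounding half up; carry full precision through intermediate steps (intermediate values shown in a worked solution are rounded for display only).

price = 13.235619
ν = 45.479575

σ√T = 0.3633·√0.3781 = 0.223393
d₁ = (ln(S/K) + (r+σ²/2)T) / (σ√T) = (ln(193.78/188.71) + (0.0396+0.3633²/2)·0.3781) / 0.223393 = (0.026512 + 0.039925) / 0.223393 = 0.297400
d₂ = d₁ − σ√T = 0.297400 − 0.223393 = 0.074007
e^{−rT} = e^{−0.0396·0.3781} = 0.985139
N(−d₁) = 0.383081,  N(−d₂) = 0.470502
Put price V = K·e^{−rT}·N(−d₂) − S·N(−d₁) = 87.468979 − 74.233360 = 13.235619
φ(d₁) = (1/√(2π))·e^{−d₁²/2} = 0.381684
ν = S·φ(d₁)·√T = 45.479575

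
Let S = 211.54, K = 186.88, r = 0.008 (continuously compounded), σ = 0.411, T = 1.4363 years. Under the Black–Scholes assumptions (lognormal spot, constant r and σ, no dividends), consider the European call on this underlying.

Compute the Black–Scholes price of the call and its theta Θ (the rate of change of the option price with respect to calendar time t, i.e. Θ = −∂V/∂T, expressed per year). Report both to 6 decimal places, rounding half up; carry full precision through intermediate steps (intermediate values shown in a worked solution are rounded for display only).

price = 53.359807
Θ = -13.388504

σ√T = 0.411·√1.4363 = 0.492566
d₁ = (ln(S/K) + (r+σ²/2)T) / (σ√T) = (ln(211.54/186.88) + (0.008+0.411²/2)·1.4363) / 0.492566 = (0.123947 + 0.132801) / 0.492566 = 0.521247
d₂ = d₁ − σ√T = 0.521247 − 0.492566 = 0.028681
e^{−rT} = e^{−0.008·1.4363} = 0.988575
N(d₁) = 0.698903,  N(d₂) = 0.511440
Call price V = S·N(d₁) − K·e^{−rT}·N(d₂) = 147.845848 − 94.486042 = 53.359807
φ(d₁) = (1/√(2π))·e^{−d₁²/2} = 0.348266
Θ = −S·φ(d₁)·σ/(2√T) − r·K·e^{−rT}·N(d₂) = −12.632616 − 0.755888 = -13.388504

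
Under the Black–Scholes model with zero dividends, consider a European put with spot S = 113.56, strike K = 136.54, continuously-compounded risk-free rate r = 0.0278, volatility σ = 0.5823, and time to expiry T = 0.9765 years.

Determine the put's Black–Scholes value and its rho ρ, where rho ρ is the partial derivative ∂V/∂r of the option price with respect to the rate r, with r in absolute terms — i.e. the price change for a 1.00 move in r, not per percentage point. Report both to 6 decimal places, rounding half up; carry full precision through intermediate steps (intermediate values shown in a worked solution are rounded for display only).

price = 38.565904
ρ = -92.458494

σ√T = 0.5823·√0.9765 = 0.575417
d₁ = (ln(S/K) + (r+σ²/2)T) / (σ√T) = (ln(113.56/136.54) + (0.0278+0.5823²/2)·0.9765) / 0.575417 = (-0.184286 + 0.192699) / 0.575417 = 0.014621
d₂ = d₁ − σ√T = 0.014621 − 0.575417 = -0.560797
e^{−rT} = e^{−0.0278·0.9765} = 0.973218
N(−d₁) = 0.494167,  N(−d₂) = 0.712532
Put price V = K·e^{−rT}·N(−d₂) − S·N(−d₁) = 94.683557 − 56.117653 = 38.565904
ρ = −K·T·e^{−rT}·N(−d₂) = -92.458494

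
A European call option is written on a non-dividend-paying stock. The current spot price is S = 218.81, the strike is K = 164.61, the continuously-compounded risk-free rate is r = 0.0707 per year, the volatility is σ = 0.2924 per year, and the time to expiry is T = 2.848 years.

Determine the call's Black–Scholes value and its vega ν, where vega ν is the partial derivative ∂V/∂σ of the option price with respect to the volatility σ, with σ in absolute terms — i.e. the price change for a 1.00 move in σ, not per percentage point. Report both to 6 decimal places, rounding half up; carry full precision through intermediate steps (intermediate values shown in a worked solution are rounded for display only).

σ√T = 0.2924·√2.848 = 0.493455
d₁ = (ln(S/K) + (r+σ²/2)T) / (σ√T) = (ln(218.81/164.61) + (0.0707+0.2924²/2)·2.848) / 0.493455 = (0.284625 + 0.323102) / 0.493455 = 1.231576
d₂ = d₁ − σ√T = 1.231576 − 0.493455 = 0.738121
e^{−rT} = e^{−0.0707·2.848} = 0.817623
N(d₁) = 0.890946,  N(d₂) = 0.769780
Call price V = S·N(d₁) − K·e^{−rT}·N(d₂) = 194.947954 − 103.603848 = 91.344107
φ(d₁) = (1/√(2π))·e^{−d₁²/2} = 0.186873
ν = S·φ(d₁)·√T = 69.005335

price = 91.344107
ν = 69.005335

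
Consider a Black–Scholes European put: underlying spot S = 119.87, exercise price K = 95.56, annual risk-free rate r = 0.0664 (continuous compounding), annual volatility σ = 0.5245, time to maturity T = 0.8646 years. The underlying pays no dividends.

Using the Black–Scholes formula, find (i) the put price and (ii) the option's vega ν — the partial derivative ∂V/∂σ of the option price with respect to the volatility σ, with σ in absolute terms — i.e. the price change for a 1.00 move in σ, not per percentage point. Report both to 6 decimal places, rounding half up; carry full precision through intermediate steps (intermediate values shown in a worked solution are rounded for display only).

price = 8.663486
ν = 31.605653

σ√T = 0.5245·√0.8646 = 0.487700
d₁ = (ln(S/K) + (r+σ²/2)T) / (σ√T) = (ln(119.87/95.56) + (0.0664+0.5245²/2)·0.8646) / 0.487700 = (0.226653 + 0.176335) / 0.487700 = 0.826304
d₂ = d₁ − σ√T = 0.826304 − 0.487700 = 0.338604
e^{−rT} = e^{−0.0664·0.8646} = 0.944207
N(−d₁) = 0.204316,  N(−d₂) = 0.367454
Put price V = K·e^{−rT}·N(−d₂) − S·N(−d₁) = 33.154825 − 24.491340 = 8.663486
φ(d₁) = (1/√(2π))·e^{−d₁²/2} = 0.283561
ν = S·φ(d₁)·√T = 31.605653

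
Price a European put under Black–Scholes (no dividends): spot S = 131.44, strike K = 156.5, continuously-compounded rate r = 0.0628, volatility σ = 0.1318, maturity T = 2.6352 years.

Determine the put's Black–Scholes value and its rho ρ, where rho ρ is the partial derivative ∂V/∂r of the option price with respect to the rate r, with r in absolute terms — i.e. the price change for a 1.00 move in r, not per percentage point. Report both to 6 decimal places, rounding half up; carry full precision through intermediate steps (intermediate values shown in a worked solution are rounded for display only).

price = 11.853574
ρ = -195.468098

σ√T = 0.1318·√2.6352 = 0.213955
d₁ = (ln(S/K) + (r+σ²/2)T) / (σ√T) = (ln(131.44/156.5) + (0.0628+0.1318²/2)·2.6352) / 0.213955 = (-0.174506 + 0.188379) / 0.213955 = 0.064843
d₂ = d₁ − σ√T = 0.064843 − 0.213955 = -0.149112
e^{−rT} = e^{−0.0628·2.6352} = 0.847478
N(−d₁) = 0.474150,  N(−d₂) = 0.559268
Put price V = K·e^{−rT}·N(−d₂) − S·N(−d₁) = 74.175811 − 62.322237 = 11.853574
ρ = −K·T·e^{−rT}·N(−d₂) = -195.468098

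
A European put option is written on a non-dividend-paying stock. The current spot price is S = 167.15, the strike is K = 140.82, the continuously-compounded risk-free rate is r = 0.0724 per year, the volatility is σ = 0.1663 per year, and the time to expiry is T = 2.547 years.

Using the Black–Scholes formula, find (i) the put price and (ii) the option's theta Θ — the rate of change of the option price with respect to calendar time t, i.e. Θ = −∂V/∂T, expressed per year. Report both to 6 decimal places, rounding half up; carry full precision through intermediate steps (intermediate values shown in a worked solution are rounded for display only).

price = 1.540124
Θ = -0.210923

σ√T = 0.1663·√2.547 = 0.265404
d₁ = (ln(S/K) + (r+σ²/2)T) / (σ√T) = (ln(167.15/140.82) + (0.0724+0.1663²/2)·2.547) / 0.265404 = (0.171409 + 0.219622) / 0.265404 = 1.473347
d₂ = d₁ − σ√T = 1.473347 − 0.265404 = 1.207943
e^{−rT} = e^{−0.0724·2.547} = 0.831601
N(−d₁) = 0.070329,  N(−d₂) = 0.113535
Put price V = K·e^{−rT}·N(−d₂) − S·N(−d₁) = 13.295580 − 11.755455 = 1.540124
φ(d₁) = (1/√(2π))·e^{−d₁²/2} = 0.134753
Θ = −S·φ(d₁)·σ/(2√T) + r·K·e^{−rT}·N(−d₂) = −1.173523 + 0.962600 = -0.210923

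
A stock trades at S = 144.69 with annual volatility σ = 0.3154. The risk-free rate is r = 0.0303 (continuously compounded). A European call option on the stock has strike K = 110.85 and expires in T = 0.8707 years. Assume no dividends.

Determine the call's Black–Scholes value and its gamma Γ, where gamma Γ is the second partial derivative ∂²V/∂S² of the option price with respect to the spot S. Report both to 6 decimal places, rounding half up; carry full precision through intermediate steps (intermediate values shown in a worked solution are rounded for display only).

σ√T = 0.3154·√0.8707 = 0.294304
d₁ = (ln(S/K) + (r+σ²/2)T) / (σ√T) = (ln(144.69/110.85) + (0.0303+0.3154²/2)·0.8707) / 0.294304 = (0.266416 + 0.069690) / 0.294304 = 1.142035
d₂ = d₁ − σ√T = 1.142035 − 0.294304 = 0.847731
e^{−rT} = e^{−0.0303·0.8707} = 0.973963
N(d₁) = 0.873280,  N(d₂) = 0.801706
Call price V = S·N(d₁) − K·e^{−rT}·N(d₂) = 126.354908 − 86.555205 = 39.799703
φ(d₁) = (1/√(2π))·e^{−d₁²/2} = 0.207825
Γ = φ(d₁) / (S·σ·√T) = 0.004880

price = 39.799703
Γ = 0.004880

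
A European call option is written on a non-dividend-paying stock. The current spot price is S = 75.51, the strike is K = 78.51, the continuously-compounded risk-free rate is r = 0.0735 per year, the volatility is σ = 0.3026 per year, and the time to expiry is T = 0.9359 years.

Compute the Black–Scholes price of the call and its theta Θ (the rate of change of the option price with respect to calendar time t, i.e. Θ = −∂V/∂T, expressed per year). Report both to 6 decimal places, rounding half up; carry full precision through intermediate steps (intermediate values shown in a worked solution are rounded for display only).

price = 9.812164
Θ = -7.166191

σ√T = 0.3026·√0.9359 = 0.292741
d₁ = (ln(S/K) + (r+σ²/2)T) / (σ√T) = (ln(75.51/78.51) + (0.0735+0.3026²/2)·0.9359) / 0.292741 = (-0.038961 + 0.111637) / 0.292741 = 0.248262
d₂ = d₁ − σ√T = 0.248262 − 0.292741 = -0.044479
e^{−rT} = e^{−0.0735·0.9359} = 0.933524
N(d₁) = 0.598034,  N(d₂) = 0.482261
Call price V = S·N(d₁) − K·e^{−rT}·N(d₂) = 45.157551 − 35.345387 = 9.812164
φ(d₁) = (1/√(2π))·e^{−d₁²/2} = 0.386836
Θ = −S·φ(d₁)·σ/(2√T) − r·K·e^{−rT}·N(d₂) = −4.568305 − 2.597886 = -7.166191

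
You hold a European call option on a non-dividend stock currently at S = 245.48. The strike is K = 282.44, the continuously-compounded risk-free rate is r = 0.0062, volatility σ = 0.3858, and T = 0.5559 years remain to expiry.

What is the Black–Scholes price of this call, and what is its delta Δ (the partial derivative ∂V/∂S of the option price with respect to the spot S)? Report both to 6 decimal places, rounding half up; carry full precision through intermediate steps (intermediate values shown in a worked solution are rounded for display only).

price = 15.452312
Δ = 0.370030

σ√T = 0.3858·√0.5559 = 0.287647
d₁ = (ln(S/K) + (r+σ²/2)T) / (σ√T) = (ln(245.48/282.44) + (0.0062+0.3858²/2)·0.5559) / 0.287647 = (-0.140251 + 0.044817) / 0.287647 = -0.331773
d₂ = d₁ − σ√T = -0.331773 − 0.287647 = -0.619420
e^{−rT} = e^{−0.0062·0.5559} = 0.996559
N(d₁) = 0.370030,  N(d₂) = 0.267820
Call price V = S·N(d₁) − K·e^{−rT}·N(d₂) = 90.835085 − 75.382773 = 15.452312
Δ = N(d₁) = 0.370030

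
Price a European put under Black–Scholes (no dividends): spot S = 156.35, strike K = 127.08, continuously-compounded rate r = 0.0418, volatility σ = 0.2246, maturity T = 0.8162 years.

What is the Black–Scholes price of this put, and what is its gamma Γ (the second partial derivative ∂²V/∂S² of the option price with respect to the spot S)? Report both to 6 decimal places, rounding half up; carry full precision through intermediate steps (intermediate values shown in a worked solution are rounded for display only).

price = 1.605671
Γ = 0.005464

σ√T = 0.2246·√0.8162 = 0.202912
d₁ = (ln(S/K) + (r+σ²/2)T) / (σ√T) = (ln(156.35/127.08) + (0.0418+0.2246²/2)·0.8162) / 0.202912 = (0.207280 + 0.054704) / 0.202912 = 1.291121
d₂ = d₁ − σ√T = 1.291121 − 0.202912 = 1.088209
e^{−rT} = e^{−0.0418·0.8162} = 0.966458
N(−d₁) = 0.098331,  N(−d₂) = 0.138251
Put price V = K·e^{−rT}·N(−d₂) − S·N(−d₁) = 16.979705 − 15.374034 = 1.605671
φ(d₁) = (1/√(2π))·e^{−d₁²/2} = 0.173351
Γ = φ(d₁) / (S·σ·√T) = 0.005464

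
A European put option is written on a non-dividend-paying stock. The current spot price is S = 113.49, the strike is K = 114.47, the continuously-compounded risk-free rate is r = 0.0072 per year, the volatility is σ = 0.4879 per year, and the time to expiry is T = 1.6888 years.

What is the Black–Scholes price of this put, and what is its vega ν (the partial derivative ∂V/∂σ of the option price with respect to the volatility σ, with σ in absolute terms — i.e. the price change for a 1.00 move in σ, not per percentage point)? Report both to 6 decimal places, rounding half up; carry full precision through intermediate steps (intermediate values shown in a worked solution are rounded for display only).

σ√T = 0.4879·√1.6888 = 0.634045
d₁ = (ln(S/K) + (r+σ²/2)T) / (σ√T) = (ln(113.49/114.47) + (0.0072+0.4879²/2)·1.6888) / 0.634045 = (-0.008598 + 0.213166) / 0.634045 = 0.322639
d₂ = d₁ − σ√T = 0.322639 − 0.634045 = -0.311406
e^{−rT} = e^{−0.0072·1.6888} = 0.987914
N(−d₁) = 0.373484,  N(−d₂) = 0.622254
Put price V = K·e^{−rT}·N(−d₂) − S·N(−d₁) = 70.368538 − 42.386728 = 27.981810
φ(d₁) = (1/√(2π))·e^{−d₁²/2} = 0.378709
ν = S·φ(d₁)·√T = 55.853784

price = 27.981810
ν = 55.853784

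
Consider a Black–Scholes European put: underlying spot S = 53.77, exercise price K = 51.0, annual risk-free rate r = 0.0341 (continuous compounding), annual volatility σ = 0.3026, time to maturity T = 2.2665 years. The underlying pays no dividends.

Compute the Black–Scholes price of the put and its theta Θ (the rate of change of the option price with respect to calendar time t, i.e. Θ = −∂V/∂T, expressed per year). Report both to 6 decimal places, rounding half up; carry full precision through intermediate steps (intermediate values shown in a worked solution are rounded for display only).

σ√T = 0.3026·√2.2665 = 0.455561
d₁ = (ln(S/K) + (r+σ²/2)T) / (σ√T) = (ln(53.77/51.0) + (0.0341+0.3026²/2)·2.2665) / 0.455561 = (0.052890 + 0.181056) / 0.455561 = 0.513533
d₂ = d₁ − σ√T = 0.513533 − 0.455561 = 0.057972
e^{−rT} = e^{−0.0341·2.2665} = 0.925624
N(−d₁) = 0.303789,  N(−d₂) = 0.476886
Put price V = K·e^{−rT}·N(−d₂) − S·N(−d₁) = 22.512243 − 16.334749 = 6.177494
φ(d₁) = (1/√(2π))·e^{−d₁²/2} = 0.349659
Θ = −S·φ(d₁)·σ/(2√T) + r·K·e^{−rT}·N(−d₂) = −1.889496 + 0.767667 = -1.121828

price = 6.177494
Θ = -1.121828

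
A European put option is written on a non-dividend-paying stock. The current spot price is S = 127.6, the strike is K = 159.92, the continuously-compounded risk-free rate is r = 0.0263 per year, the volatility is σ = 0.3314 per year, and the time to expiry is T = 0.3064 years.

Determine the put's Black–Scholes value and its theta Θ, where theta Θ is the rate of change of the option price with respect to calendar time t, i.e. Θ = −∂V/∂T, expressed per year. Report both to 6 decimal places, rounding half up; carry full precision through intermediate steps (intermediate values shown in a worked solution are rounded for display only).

price = 32.536438
Θ = -4.613273

σ√T = 0.3314·√0.3064 = 0.183441
d₁ = (ln(S/K) + (r+σ²/2)T) / (σ√T) = (ln(127.6/159.92) + (0.0263+0.3314²/2)·0.3064) / 0.183441 = (-0.225773 + 0.024884) / 0.183441 = -1.095117
d₂ = d₁ − σ√T = -1.095117 − 0.183441 = -1.278559
e^{−rT} = e^{−0.0263·0.3064} = 0.991974
N(−d₁) = 0.863267,  N(−d₂) = 0.899474
Put price V = K·e^{−rT}·N(−d₂) − S·N(−d₁) = 142.689359 − 110.152922 = 32.536438
φ(d₁) = (1/√(2π))·e^{−d₁²/2} = 0.219023
Θ = −S·φ(d₁)·σ/(2√T) + r·K·e^{−rT}·N(−d₂) = −8.366003 + 3.752730 = -4.613273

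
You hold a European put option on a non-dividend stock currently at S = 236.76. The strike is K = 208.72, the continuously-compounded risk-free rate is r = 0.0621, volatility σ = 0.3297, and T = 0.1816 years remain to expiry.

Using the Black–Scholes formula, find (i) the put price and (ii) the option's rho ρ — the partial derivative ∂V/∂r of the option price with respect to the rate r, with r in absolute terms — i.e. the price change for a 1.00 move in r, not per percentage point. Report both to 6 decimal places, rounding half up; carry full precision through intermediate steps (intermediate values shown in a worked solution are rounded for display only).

price = 2.696444
ρ = -6.826815

σ√T = 0.3297·√0.1816 = 0.140500
d₁ = (ln(S/K) + (r+σ²/2)T) / (σ√T) = (ln(236.76/208.72) + (0.0621+0.3297²/2)·0.1816) / 0.140500 = (0.126053 + 0.021148) / 0.140500 = 1.047691
d₂ = d₁ − σ√T = 1.047691 − 0.140500 = 0.907191
e^{−rT} = e^{−0.0621·0.1816} = 0.988786
N(−d₁) = 0.147390,  N(−d₂) = 0.182153
Put price V = K·e^{−rT}·N(−d₂) − S·N(−d₁) = 37.592592 − 34.896148 = 2.696444
ρ = −K·T·e^{−rT}·N(−d₂) = -6.826815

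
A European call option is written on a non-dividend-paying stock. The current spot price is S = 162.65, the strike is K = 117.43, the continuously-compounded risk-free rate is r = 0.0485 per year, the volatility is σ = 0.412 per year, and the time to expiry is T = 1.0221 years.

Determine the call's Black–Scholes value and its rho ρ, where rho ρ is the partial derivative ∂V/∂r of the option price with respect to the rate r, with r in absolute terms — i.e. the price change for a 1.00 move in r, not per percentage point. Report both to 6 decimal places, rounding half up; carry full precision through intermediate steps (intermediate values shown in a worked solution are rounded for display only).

price = 56.453511
ρ = 86.326808

σ√T = 0.412·√1.0221 = 0.416528
d₁ = (ln(S/K) + (r+σ²/2)T) / (σ√T) = (ln(162.65/117.43) + (0.0485+0.412²/2)·1.0221) / 0.416528 = (0.325758 + 0.136320) / 0.416528 = 1.109357
d₂ = d₁ − σ√T = 1.109357 − 0.416528 = 0.692829
e^{−rT} = e^{−0.0485·1.0221} = 0.951637
N(d₁) = 0.866362,  N(d₂) = 0.755792
Call price V = S·N(d₁) − K·e^{−rT}·N(d₂) = 140.913747 − 84.460236 = 56.453511
ρ = K·T·e^{−rT}·N(d₂) = 86.326808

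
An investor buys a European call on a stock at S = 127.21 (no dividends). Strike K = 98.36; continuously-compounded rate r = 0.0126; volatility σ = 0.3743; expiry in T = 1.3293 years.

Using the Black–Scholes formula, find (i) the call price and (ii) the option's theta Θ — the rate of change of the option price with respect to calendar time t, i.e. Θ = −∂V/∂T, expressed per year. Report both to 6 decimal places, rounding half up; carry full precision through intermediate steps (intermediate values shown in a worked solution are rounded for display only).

σ√T = 0.3743·√1.3293 = 0.431550
d₁ = (ln(S/K) + (r+σ²/2)T) / (σ√T) = (ln(127.21/98.36) + (0.0126+0.3743²/2)·1.3293) / 0.431550 = (0.257205 + 0.109867) / 0.431550 = 0.850589
d₂ = d₁ − σ√T = 0.850589 − 0.431550 = 0.419039
e^{−rT} = e^{−0.0126·1.3293} = 0.983390
N(d₁) = 0.802501,  N(d₂) = 0.662406
Call price V = S·N(d₁) − K·e^{−rT}·N(d₂) = 102.086184 − 64.072086 = 38.014099
φ(d₁) = (1/√(2π))·e^{−d₁²/2} = 0.277846
Θ = −S·φ(d₁)·σ/(2√T) − r·K·e^{−rT}·N(d₂) = −5.737241 − 0.807308 = -6.544550

price = 38.014099
Θ = -6.544550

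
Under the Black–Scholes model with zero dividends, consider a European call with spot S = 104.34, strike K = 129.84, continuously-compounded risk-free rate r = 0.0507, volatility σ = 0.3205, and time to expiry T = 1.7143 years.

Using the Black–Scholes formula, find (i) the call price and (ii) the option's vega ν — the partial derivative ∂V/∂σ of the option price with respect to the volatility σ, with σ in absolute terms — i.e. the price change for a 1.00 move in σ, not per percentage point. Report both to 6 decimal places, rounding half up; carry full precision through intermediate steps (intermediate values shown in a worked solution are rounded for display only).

σ√T = 0.3205·√1.7143 = 0.419635
d₁ = (ln(S/K) + (r+σ²/2)T) / (σ√T) = (ln(104.34/129.84) + (0.0507+0.3205²/2)·1.7143) / 0.419635 = (-0.218648 + 0.174962) / 0.419635 = -0.104106
d₂ = d₁ − σ√T = -0.104106 − 0.419635 = -0.523741
e^{−rT} = e^{−0.0507·1.7143} = 0.916755
N(d₁) = 0.458543,  N(d₂) = 0.300229
Call price V = S·N(d₁) − K·e^{−rT}·N(d₂) = 47.844341 − 35.736755 = 12.107586
φ(d₁) = (1/√(2π))·e^{−d₁²/2} = 0.396786
ν = S·φ(d₁)·√T = 54.206437

price = 12.107586
ν = 54.206437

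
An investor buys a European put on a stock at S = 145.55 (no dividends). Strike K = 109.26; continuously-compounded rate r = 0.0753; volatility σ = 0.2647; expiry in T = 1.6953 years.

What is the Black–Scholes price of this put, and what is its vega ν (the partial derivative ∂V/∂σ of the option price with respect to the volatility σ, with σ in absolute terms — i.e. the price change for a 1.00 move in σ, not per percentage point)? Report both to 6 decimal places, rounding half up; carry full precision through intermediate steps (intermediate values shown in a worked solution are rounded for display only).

σ√T = 0.2647·√1.6953 = 0.344649
d₁ = (ln(S/K) + (r+σ²/2)T) / (σ√T) = (ln(145.55/109.26) + (0.0753+0.2647²/2)·1.6953) / 0.344649 = (0.286789 + 0.187048) / 0.344649 = 1.374838
d₂ = d₁ − σ√T = 1.374838 − 0.344649 = 1.030189
e^{−rT} = e^{−0.0753·1.6953} = 0.880156
N(−d₁) = 0.084591,  N(−d₂) = 0.151461
Put price V = K·e^{−rT}·N(−d₂) − S·N(−d₁) = 14.565334 − 12.312186 = 2.253149
φ(d₁) = (1/√(2π))·e^{−d₁²/2} = 0.155047
ν = S·φ(d₁)·√T = 29.383127

price = 2.253149
ν = 29.383127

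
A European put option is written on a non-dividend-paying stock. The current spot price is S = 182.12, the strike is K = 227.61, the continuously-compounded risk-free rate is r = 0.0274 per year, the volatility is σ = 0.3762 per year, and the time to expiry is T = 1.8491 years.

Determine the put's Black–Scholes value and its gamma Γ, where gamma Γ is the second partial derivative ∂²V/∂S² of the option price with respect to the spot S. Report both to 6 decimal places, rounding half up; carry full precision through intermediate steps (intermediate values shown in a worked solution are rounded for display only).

price = 59.550405
Γ = 0.004268

σ√T = 0.3762·√1.8491 = 0.511563
d₁ = (ln(S/K) + (r+σ²/2)T) / (σ√T) = (ln(182.12/227.61) + (0.0274+0.3762²/2)·1.8491) / 0.511563 = (-0.222968 + 0.181514) / 0.511563 = -0.081034
d₂ = d₁ − σ√T = -0.081034 − 0.511563 = -0.592597
e^{−rT} = e^{−0.0274·1.8491} = 0.950597
N(−d₁) = 0.532293,  N(−d₂) = 0.723275
Put price V = K·e^{−rT}·N(−d₂) − S·N(−d₁) = 156.491556 − 96.941151 = 59.550405
φ(d₁) = (1/√(2π))·e^{−d₁²/2} = 0.397635
Γ = φ(d₁) / (S·σ·√T) = 0.004268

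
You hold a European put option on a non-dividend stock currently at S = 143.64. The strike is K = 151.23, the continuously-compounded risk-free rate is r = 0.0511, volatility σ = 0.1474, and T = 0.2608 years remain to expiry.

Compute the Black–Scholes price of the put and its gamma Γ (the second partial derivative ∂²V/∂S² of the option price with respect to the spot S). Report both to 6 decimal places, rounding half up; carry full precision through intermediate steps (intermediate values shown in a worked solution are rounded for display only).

price = 7.743323
Γ = 0.033048

σ√T = 0.1474·√0.2608 = 0.075275
d₁ = (ln(S/K) + (r+σ²/2)T) / (σ√T) = (ln(143.64/151.23) + (0.0511+0.1474²/2)·0.2608) / 0.075275 = (-0.051492 + 0.016160) / 0.075275 = -0.469367
d₂ = d₁ − σ√T = -0.469367 − 0.075275 = -0.544642
e^{−rT} = e^{−0.0511·0.2608} = 0.986762
N(−d₁) = 0.680596,  N(−d₂) = 0.707000
Put price V = K·e^{−rT}·N(−d₂) − S·N(−d₁) = 105.504177 − 97.760854 = 7.743323
φ(d₁) = (1/√(2π))·e^{−d₁²/2} = 0.357332
Γ = φ(d₁) / (S·σ·√T) = 0.033048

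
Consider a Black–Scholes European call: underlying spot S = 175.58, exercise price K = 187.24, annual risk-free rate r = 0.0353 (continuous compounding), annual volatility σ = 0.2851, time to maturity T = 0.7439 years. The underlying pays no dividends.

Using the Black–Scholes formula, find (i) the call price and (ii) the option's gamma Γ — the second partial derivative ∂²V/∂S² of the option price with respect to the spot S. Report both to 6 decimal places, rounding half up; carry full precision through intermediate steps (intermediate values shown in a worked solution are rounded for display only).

σ√T = 0.2851·√0.7439 = 0.245898
d₁ = (ln(S/K) + (r+σ²/2)T) / (σ√T) = (ln(175.58/187.24) + (0.0353+0.2851²/2)·0.7439) / 0.245898 = (-0.064296 + 0.056493) / 0.245898 = -0.031736
d₂ = d₁ − σ√T = -0.031736 − 0.245898 = -0.277634
e^{−rT} = e^{−0.0353·0.7439} = 0.974082
N(d₁) = 0.487341,  N(d₂) = 0.390647
Call price V = S·N(d₁) − K·e^{−rT}·N(d₂) = 85.567352 − 71.248914 = 14.318438
φ(d₁) = (1/√(2π))·e^{−d₁²/2} = 0.398741
Γ = φ(d₁) / (S·σ·√T) = 0.009236

price = 14.318438
Γ = 0.009236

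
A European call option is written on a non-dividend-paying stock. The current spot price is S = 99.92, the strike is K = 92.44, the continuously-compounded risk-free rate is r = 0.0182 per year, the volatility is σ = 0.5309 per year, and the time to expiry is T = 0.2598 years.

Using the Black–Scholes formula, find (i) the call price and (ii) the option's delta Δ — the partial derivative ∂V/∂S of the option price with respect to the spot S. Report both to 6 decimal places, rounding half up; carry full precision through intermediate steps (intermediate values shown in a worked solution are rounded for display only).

σ√T = 0.5309·√0.2598 = 0.270603
d₁ = (ln(S/K) + (r+σ²/2)T) / (σ√T) = (ln(99.92/92.44) + (0.0182+0.5309²/2)·0.2598) / 0.270603 = (0.077810 + 0.041341) / 0.270603 = 0.440318
d₂ = d₁ − σ√T = 0.440318 − 0.270603 = 0.169716
e^{−rT} = e^{−0.0182·0.2598} = 0.995283
N(d₁) = 0.670147,  N(d₂) = 0.567383
Call price V = S·N(d₁) − K·e^{−rT}·N(d₂) = 66.961060 − 52.201479 = 14.759581
Δ = N(d₁) = 0.670147

price = 14.759581
Δ = 0.670147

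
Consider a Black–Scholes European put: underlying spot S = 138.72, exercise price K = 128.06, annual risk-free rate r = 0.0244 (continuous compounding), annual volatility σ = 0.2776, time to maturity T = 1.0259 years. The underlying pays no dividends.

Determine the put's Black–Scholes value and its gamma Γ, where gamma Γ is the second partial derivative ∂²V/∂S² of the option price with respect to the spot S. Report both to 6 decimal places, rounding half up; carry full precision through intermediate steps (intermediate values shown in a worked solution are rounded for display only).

σ√T = 0.2776·√1.0259 = 0.281172
d₁ = (ln(S/K) + (r+σ²/2)T) / (σ√T) = (ln(138.72/128.06) + (0.0244+0.2776²/2)·1.0259) / 0.281172 = (0.079959 + 0.064561) / 0.281172 = 0.513989
d₂ = d₁ − σ√T = 0.513989 − 0.281172 = 0.232817
e^{−rT} = e^{−0.0244·1.0259} = 0.975279
N(−d₁) = 0.303630,  N(−d₂) = 0.407952
Put price V = K·e^{−rT}·N(−d₂) − S·N(−d₁) = 50.950784 − 42.119512 = 8.831272
φ(d₁) = (1/√(2π))·e^{−d₁²/2} = 0.349577
Γ = φ(d₁) / (S·σ·√T) = 0.008963

price = 8.831272
Γ = 0.008963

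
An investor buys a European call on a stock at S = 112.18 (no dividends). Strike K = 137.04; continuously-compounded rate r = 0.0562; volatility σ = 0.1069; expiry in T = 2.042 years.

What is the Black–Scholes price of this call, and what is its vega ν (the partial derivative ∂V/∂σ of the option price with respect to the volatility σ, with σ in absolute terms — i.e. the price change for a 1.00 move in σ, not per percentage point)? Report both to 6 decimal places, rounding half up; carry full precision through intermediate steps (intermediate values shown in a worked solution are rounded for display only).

σ√T = 0.1069·√2.042 = 0.152759
d₁ = (ln(S/K) + (r+σ²/2)T) / (σ√T) = (ln(112.18/137.04) + (0.0562+0.1069²/2)·2.042) / 0.152759 = (-0.200168 + 0.126428) / 0.152759 = -0.482723
d₂ = d₁ − σ√T = -0.482723 − 0.152759 = -0.635482
e^{−rT} = e^{−0.0562·2.042} = 0.891580
N(d₁) = 0.314646,  N(d₂) = 0.262557
Call price V = S·N(d₁) − K·e^{−rT}·N(d₂) = 35.296995 − 32.079769 = 3.217226
φ(d₁) = (1/√(2π))·e^{−d₁²/2} = 0.355067
ν = S·φ(d₁)·√T = 56.918481

price = 3.217226
ν = 56.918481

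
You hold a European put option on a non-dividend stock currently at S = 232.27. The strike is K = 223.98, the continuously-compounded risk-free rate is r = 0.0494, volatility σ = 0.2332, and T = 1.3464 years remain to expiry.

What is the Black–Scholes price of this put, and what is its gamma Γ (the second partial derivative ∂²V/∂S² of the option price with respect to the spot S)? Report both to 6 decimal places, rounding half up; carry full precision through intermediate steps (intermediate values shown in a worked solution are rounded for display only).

price = 14.109455
Γ = 0.005558

σ√T = 0.2332·√1.3464 = 0.270592
d₁ = (ln(S/K) + (r+σ²/2)T) / (σ√T) = (ln(232.27/223.98) + (0.0494+0.2332²/2)·1.3464) / 0.270592 = (0.036344 + 0.103122) / 0.270592 = 0.515410
d₂ = d₁ − σ√T = 0.515410 − 0.270592 = 0.244818
e^{−rT} = e^{−0.0494·1.3464} = 0.935652
N(−d₁) = 0.303133,  N(−d₂) = 0.403299
Put price V = K·e^{−rT}·N(−d₂) − S·N(−d₁) = 84.518226 − 70.408771 = 14.109455
φ(d₁) = (1/√(2π))·e^{−d₁²/2} = 0.349322
Γ = φ(d₁) / (S·σ·√T) = 0.005558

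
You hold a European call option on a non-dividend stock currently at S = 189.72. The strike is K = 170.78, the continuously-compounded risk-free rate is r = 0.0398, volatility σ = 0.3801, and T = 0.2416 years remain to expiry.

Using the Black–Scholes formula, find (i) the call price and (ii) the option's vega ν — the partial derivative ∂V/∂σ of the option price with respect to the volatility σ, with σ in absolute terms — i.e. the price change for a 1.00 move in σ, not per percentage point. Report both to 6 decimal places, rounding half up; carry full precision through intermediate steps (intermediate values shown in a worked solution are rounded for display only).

price = 26.075402
ν = 28.958735

σ√T = 0.3801·√0.2416 = 0.186830
d₁ = (ln(S/K) + (r+σ²/2)T) / (σ√T) = (ln(189.72/170.78) + (0.0398+0.3801²/2)·0.2416) / 0.186830 = (0.105173 + 0.027068) / 0.186830 = 0.707818
d₂ = d₁ − σ√T = 0.707818 − 0.186830 = 0.520988
e^{−rT} = e^{−0.0398·0.2416} = 0.990430
N(d₁) = 0.760471,  N(d₂) = 0.698812
Call price V = S·N(d₁) − K·e^{−rT}·N(d₂) = 144.276516 − 118.201113 = 26.075402
φ(d₁) = (1/√(2π))·e^{−d₁²/2} = 0.310540
ν = S·φ(d₁)·√T = 28.958735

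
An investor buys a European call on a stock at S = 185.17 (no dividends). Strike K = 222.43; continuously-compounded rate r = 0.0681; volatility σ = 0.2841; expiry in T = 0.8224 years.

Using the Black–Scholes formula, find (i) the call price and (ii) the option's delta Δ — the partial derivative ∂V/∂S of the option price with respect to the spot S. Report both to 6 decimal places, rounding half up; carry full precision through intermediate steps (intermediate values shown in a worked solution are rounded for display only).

σ√T = 0.2841·√0.8224 = 0.257640
d₁ = (ln(S/K) + (r+σ²/2)T) / (σ√T) = (ln(185.17/222.43) + (0.0681+0.2841²/2)·0.8224) / 0.257640 = (-0.183338 + 0.089195) / 0.257640 = -0.365408
d₂ = d₁ − σ√T = -0.365408 − 0.257640 = -0.623048
e^{−rT} = e^{−0.0681·0.8224} = 0.945534
N(d₁) = 0.357403,  N(d₂) = 0.266627
Call price V = S·N(d₁) − K·e^{−rT}·N(d₂) = 66.180403 − 56.075613 = 10.104790
Δ = N(d₁) = 0.357403

price = 10.104790
Δ = 0.357403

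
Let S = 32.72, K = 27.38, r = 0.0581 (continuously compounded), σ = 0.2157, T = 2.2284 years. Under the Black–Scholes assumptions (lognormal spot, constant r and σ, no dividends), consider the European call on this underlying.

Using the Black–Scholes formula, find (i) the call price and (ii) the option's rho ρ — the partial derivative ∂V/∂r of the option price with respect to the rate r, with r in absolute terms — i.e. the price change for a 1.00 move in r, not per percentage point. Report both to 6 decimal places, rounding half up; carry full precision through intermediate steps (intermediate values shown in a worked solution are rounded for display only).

σ√T = 0.2157·√2.2284 = 0.321993
d₁ = (ln(S/K) + (r+σ²/2)T) / (σ√T) = (ln(32.72/27.38) + (0.0581+0.2157²/2)·2.2284) / 0.321993 = (0.178174 + 0.181310) / 0.321993 = 1.116432
d₂ = d₁ − σ√T = 1.116432 − 0.321993 = 0.794439
e^{−rT} = e^{−0.0581·2.2284} = 0.878561
N(d₁) = 0.867881,  N(d₂) = 0.786530
Call price V = S·N(d₁) − K·e^{−rT}·N(d₂) = 28.397079 − 18.919977 = 9.477101
ρ = K·T·e^{−rT}·N(d₂) = 42.161278

price = 9.477101
ρ = 42.161278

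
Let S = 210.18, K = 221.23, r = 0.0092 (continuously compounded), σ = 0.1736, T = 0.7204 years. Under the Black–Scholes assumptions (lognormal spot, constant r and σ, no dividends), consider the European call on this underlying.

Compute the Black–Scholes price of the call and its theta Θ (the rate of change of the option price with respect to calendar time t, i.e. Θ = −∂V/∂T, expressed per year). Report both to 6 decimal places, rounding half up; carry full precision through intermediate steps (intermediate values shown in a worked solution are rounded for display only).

price = 8.404078
Θ = -9.067229

σ√T = 0.1736·√0.7204 = 0.147345
d₁ = (ln(S/K) + (r+σ²/2)T) / (σ√T) = (ln(210.18/221.23) + (0.0092+0.1736²/2)·0.7204) / 0.147345 = (-0.051239 + 0.017483) / 0.147345 = -0.229091
d₂ = d₁ − σ√T = -0.229091 − 0.147345 = -0.376437
e^{−rT} = e^{−0.0092·0.7204} = 0.993394
N(d₁) = 0.409399,  N(d₂) = 0.353296
Call price V = S·N(d₁) − K·e^{−rT}·N(d₂) = 86.047468 − 77.643390 = 8.404078
φ(d₁) = (1/√(2π))·e^{−d₁²/2} = 0.388610
Θ = −S·φ(d₁)·σ/(2√T) − r·K·e^{−rT}·N(d₂) = −8.352910 − 0.714319 = -9.067229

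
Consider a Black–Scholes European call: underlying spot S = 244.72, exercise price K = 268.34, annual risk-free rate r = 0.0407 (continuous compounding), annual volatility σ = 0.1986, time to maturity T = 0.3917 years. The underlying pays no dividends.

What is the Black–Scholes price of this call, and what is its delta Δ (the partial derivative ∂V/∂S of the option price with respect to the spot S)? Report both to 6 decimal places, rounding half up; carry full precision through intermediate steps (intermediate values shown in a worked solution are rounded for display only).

price = 5.212316
Δ = 0.290855

σ√T = 0.1986·√0.3917 = 0.124296
d₁ = (ln(S/K) + (r+σ²/2)T) / (σ√T) = (ln(244.72/268.34) + (0.0407+0.1986²/2)·0.3917) / 0.124296 = (-0.092140 + 0.023667) / 0.124296 = -0.550890
d₂ = d₁ − σ√T = -0.550890 − 0.124296 = -0.675186
e^{−rT} = e^{−0.0407·0.3917} = 0.984184
N(d₁) = 0.290855,  N(d₂) = 0.249779
Call price V = S·N(d₁) − K·e^{−rT}·N(d₂) = 71.177931 − 65.965614 = 5.212316
Δ = N(d₁) = 0.290855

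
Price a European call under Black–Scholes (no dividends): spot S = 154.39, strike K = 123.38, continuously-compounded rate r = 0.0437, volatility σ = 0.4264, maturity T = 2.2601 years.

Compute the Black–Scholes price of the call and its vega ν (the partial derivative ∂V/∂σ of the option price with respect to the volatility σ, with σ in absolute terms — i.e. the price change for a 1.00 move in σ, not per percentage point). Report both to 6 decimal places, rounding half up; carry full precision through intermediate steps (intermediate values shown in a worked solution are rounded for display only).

σ√T = 0.4264·√2.2601 = 0.641034
d₁ = (ln(S/K) + (r+σ²/2)T) / (σ√T) = (ln(154.39/123.38) + (0.0437+0.4264²/2)·2.2601) / 0.641034 = (0.224213 + 0.304229) / 0.641034 = 0.824358
d₂ = d₁ − σ√T = 0.824358 − 0.641034 = 0.183324
e^{−rT} = e^{−0.0437·2.2601} = 0.905954
N(d₁) = 0.795132,  N(d₂) = 0.572728
Call price V = S·N(d₁) − K·e^{−rT}·N(d₂) = 122.760417 − 64.017630 = 58.742787
φ(d₁) = (1/√(2π))·e^{−d₁²/2} = 0.284017
ν = S·φ(d₁)·√T = 65.921510

price = 58.742787
ν = 65.921510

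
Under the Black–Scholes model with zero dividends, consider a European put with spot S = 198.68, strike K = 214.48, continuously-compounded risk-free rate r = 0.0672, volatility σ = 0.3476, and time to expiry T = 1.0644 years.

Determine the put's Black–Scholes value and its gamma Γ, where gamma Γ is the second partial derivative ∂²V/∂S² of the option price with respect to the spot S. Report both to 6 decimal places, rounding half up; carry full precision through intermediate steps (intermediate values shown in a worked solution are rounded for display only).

σ√T = 0.3476·√1.0644 = 0.358618
d₁ = (ln(S/K) + (r+σ²/2)T) / (σ√T) = (ln(198.68/214.48) + (0.0672+0.3476²/2)·1.0644) / 0.358618 = (-0.076521 + 0.135831) / 0.358618 = 0.165385
d₂ = d₁ − σ√T = 0.165385 − 0.358618 = -0.193233
e^{−rT} = e^{−0.0672·1.0644} = 0.930971
N(−d₁) = 0.434320,  N(−d₂) = 0.576612
Put price V = K·e^{−rT}·N(−d₂) − S·N(−d₁) = 115.134682 − 86.290773 = 28.843909
φ(d₁) = (1/√(2π))·e^{−d₁²/2} = 0.393523
Γ = φ(d₁) / (S·σ·√T) = 0.005523

price = 28.843909
Γ = 0.005523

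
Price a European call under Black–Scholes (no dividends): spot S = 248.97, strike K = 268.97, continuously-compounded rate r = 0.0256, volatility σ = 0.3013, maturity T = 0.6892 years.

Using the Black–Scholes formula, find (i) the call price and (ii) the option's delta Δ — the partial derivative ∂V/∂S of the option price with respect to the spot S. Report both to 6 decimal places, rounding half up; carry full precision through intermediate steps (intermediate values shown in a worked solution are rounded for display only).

σ√T = 0.3013·√0.6892 = 0.250133
d₁ = (ln(S/K) + (r+σ²/2)T) / (σ√T) = (ln(248.97/268.97) + (0.0256+0.3013²/2)·0.6892) / 0.250133 = (-0.077267 + 0.048927) / 0.250133 = -0.113302
d₂ = d₁ − σ√T = -0.113302 − 0.250133 = -0.363435
e^{−rT} = e^{−0.0256·0.6892} = 0.982511
N(d₁) = 0.454896,  N(d₂) = 0.358140
Call price V = S·N(d₁) − K·e^{−rT}·N(d₂) = 113.255376 − 94.644218 = 18.611158
Δ = N(d₁) = 0.454896

price = 18.611158
Δ = 0.454896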